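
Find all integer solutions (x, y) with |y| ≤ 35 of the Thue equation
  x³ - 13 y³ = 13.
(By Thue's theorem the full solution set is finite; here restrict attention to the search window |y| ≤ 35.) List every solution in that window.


The equation is x³ - 13y³ = 13. For fixed y, x³ = 13·y³ + 13, so a solution requires the RHS to be a perfect cube.
Strategy: iterate y from -35 to 35, compute RHS = 13·y³ + 13, and check whether it is a (positive or negative) perfect cube.
Check small values of y:
  y = 0: RHS = 13 is not a perfect cube.
  y = 1: RHS = 26 is not a perfect cube.
  y = -1: RHS = 0 = (0)³ ⇒ x = 0 works.
  y = 2: RHS = 117 is not a perfect cube.
  y = -2: RHS = -91 is not a perfect cube.
  y = 3: RHS = 364 is not a perfect cube.
  y = -3: RHS = -338 is not a perfect cube.
Continuing the search up to |y| = 35 finds no further solutions beyond those listed.
Collected solutions: (0, -1).

Solutions (with |y| ≤ 35): (0, -1).


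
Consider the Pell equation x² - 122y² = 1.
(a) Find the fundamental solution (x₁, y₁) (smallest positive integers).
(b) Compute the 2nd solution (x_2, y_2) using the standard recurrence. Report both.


Step 1: Find the fundamental solution (x₁, y₁) of x² - 122y² = 1.
  Expand √122 as a continued fraction. a₀ = ⌊√122⌋ = 11; iterate m_{k+1} = d_k·a_k − m_k, d_{k+1} = (122 − m_{k+1}²)/d_k, a_{k+1} = ⌊(a₀ + m_{k+1})/d_{k+1}⌋ (starting m₀ = 0, d₀ = 1), with convergents p_k = a_k·p_{k-1} + p_{k-2}, q_k = a_k·q_{k-1} + q_{k-2} (p₋₁ = 1, q₋₁ = 0):
  k = 0: a₀ = 11; p₀/q₀ = 11/1; p₀² − 122·q₀² = 121 − 122 = -1.
  k = 1: m = 11, d = 1, a = ⌊(11 + 11)/1⌋ = 22; p/q = (22·11 + 1)/(22·1 + 0) = 243/22; p² − 122·q² = 59049 − 59048 = 1.
  The first convergent with p² − 122·q² = 1 gives the fundamental solution (x₁, y₁) = (243, 22).
Step 2: Apply the recurrence (x_{n+1}, y_{n+1}) = (x₁x_n + 122y₁y_n, x₁y_n + y₁x_n) repeatedly.
  From (x_1, y_1) = (243, 22): x_2 = 243·243 + 122·22·22 = 118097; y_2 = 243·22 + 22·243 = 10692.
Step 3: Verify x_2² - 122·y_2² = 13946901409 - 13946901408 = 1 (should be 1). ✓

(x_1, y_1) = (243, 22); (x_2, y_2) = (118097, 10692).


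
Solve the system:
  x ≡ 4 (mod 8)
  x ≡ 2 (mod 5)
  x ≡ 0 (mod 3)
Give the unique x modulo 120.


Moduli 8, 5, 3 are pairwise coprime; by CRT there is a unique solution modulo M = 8 · 5 · 3 = 120.
Solve pairwise, accumulating the modulus:
  Start with x ≡ 4 (mod 8).
  Combine with x ≡ 2 (mod 5): since gcd(8, 5) = 1, we get a unique residue mod 40.
    Write x = 4 + 8·t and substitute into x ≡ 2 (mod 5): 8·t ≡ 2 − 4 = -2 (mod 5).
    Reduce coefficients mod 5: 3·t ≡ 3 (mod 5).
    The inverse of 3 mod 5 is 2 (since 3·2 = 6 = 1·5 + 1), so t ≡ 2·3 = 6 ≡ 1 (mod 5).
    Then x = 4 + 8·1 = 12, valid modulo lcm(8, 5) = 40: x ≡ 12 (mod 40).
  Combine with x ≡ 0 (mod 3): since gcd(40, 3) = 1, we get a unique residue mod 120.
    Write x = 12 + 40·t and substitute into x ≡ 0 (mod 3): 40·t ≡ 0 − 12 = -12 (mod 3).
    Reduce coefficients mod 3: 1·t ≡ 0 (mod 3).
    So t ≡ 0 (mod 3).
    Then x = 12 + 40·0 = 12, valid modulo lcm(40, 3) = 120: x ≡ 12 (mod 120).
Verify: 12 mod 8 = 4 ✓, 12 mod 5 = 2 ✓, 12 mod 3 = 0 ✓.

x ≡ 12 (mod 120).


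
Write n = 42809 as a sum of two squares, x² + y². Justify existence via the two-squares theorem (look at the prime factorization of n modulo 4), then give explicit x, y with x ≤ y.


Step 1: Factor n = 42809 = 13 · 37 · 89.
Step 2: Check the mod-4 condition on each prime factor: 13 ≡ 1 (mod 4), exponent 1; 37 ≡ 1 (mod 4), exponent 1; 89 ≡ 1 (mod 4), exponent 1.
All primes ≡ 3 (mod 4) appear to even exponent (or don't appear), so by the two-squares theorem n IS expressible as a sum of two squares.
Step 3: Build a representation. Here n = 13 · 37 · 89 is a product of primes ≡ 1 (mod 4). Each prime p ≡ 1 (mod 4) is itself a sum of two squares; find a² by testing p − a² for a perfect square:
  13: 13 − 1² = 12, 13 − 2² = 9 = 3² ⇒ 13 = 2² + 3².
  37: 37 − 1² = 36 = 6² ⇒ 37 = 1² + 6².
  89: 89 − 1² = 88, 89 − 2² = 85, 89 − 3² = 80, 89 − 4² = 73, 89 − 5² = 64 = 8² ⇒ 89 = 5² + 8².
  Combine using the Brahmagupta–Fibonacci identity (a² + b²)(c² + d²) = (ac − bd)² + (ad + bc)² = (ac + bd)² + (ad − bc)²:
  13 · 37 = 481: from (2² + 3²)(1² + 6²), take (2·1 − 3·6, 2·6 + 3·1) = (2 − 18, 12 + 3) = (-16, 15); dropping signs (only squares matter) gives (16, 15); check 16² + 15² = 256 + 225 = 481 ✓.
  481 · 89 = 42809: from (16² + 15²)(5² + 8²), take (16·5 − 15·8, 16·8 + 15·5) = (80 − 120, 128 + 75) = (-40, 203); dropping signs (only squares matter) gives (40, 203); check 40² + 203² = 1600 + 41209 = 42809 ✓.
Step 4: Order so x ≤ y and verify: 40² + 203² = 1600 + 41209 = 42809 = n. ✓

n = 42809 = 40² + 203² (one valid representation with x ≤ y).


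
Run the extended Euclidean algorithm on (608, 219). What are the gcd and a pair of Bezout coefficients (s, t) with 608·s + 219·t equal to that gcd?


Euclidean algorithm on (608, 219) — divide until remainder is 0:
  608 = 2 · 219 + 170
  219 = 1 · 170 + 49
  170 = 3 · 49 + 23
  49 = 2 · 23 + 3
  23 = 7 · 3 + 2
  3 = 1 · 2 + 1
  2 = 2 · 1 + 0
gcd(608, 219) = 1.
Track Bezout coefficients alongside the remainders: start with r₀ = 608 = a·1 + b·0 (s = 1, t = 0) and r₁ = 219 = a·0 + b·1 (s = 0, t = 1); each new remainder r_{k+1} = r_{k-1} − q_k·r_k inherits s_{k+1} = s_{k-1} − q_k·s_k, t_{k+1} = t_{k-1} − q_k·t_k, so r_k = a·s_k + b·t_k at every step:
  q = 2: r = 170, s = 1 − 2·0 = 1, t = 0 − 2·1 = -2  (check: 608·1 + 219·(-2) = 170)
  q = 1: r = 49, s = 0 − 1·1 = -1, t = 1 − 1·(-2) = 3  (check: 608·(-1) + 219·3 = 49)
  q = 3: r = 23, s = 1 − 3·(-1) = 4, t = -2 − 3·3 = -11  (check: 608·4 + 219·(-11) = 23)
  q = 2: r = 3, s = -1 − 2·4 = -9, t = 3 − 2·(-11) = 25  (check: 608·(-9) + 219·25 = 3)
  q = 7: r = 2, s = 4 − 7·(-9) = 67, t = -11 − 7·25 = -186  (check: 608·67 + 219·(-186) = 2)
  q = 1: r = 1, s = -9 − 1·67 = -76, t = 25 − 1·(-186) = 211  (check: 608·(-76) + 219·211 = 1)
The row with r = 1 (the gcd) gives the Bezout coefficients s = -76, t = 211.
Result: 608 · (-76) + 219 · (211) = 1.

gcd(608, 219) = 1; s = -76, t = 211 (check: 608·(-76) + 219·211 = 1).


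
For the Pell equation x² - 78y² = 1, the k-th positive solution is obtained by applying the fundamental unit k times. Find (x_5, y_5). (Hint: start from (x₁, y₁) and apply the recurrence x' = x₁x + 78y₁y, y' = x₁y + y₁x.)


Step 1: Find the fundamental solution (x₁, y₁) of x² - 78y² = 1.
  Expand √78 as a continued fraction. a₀ = ⌊√78⌋ = 8; iterate m_{k+1} = d_k·a_k − m_k, d_{k+1} = (78 − m_{k+1}²)/d_k, a_{k+1} = ⌊(a₀ + m_{k+1})/d_{k+1}⌋ (starting m₀ = 0, d₀ = 1), with convergents p_k = a_k·p_{k-1} + p_{k-2}, q_k = a_k·q_{k-1} + q_{k-2} (p₋₁ = 1, q₋₁ = 0):
  k = 0: a₀ = 8; p₀/q₀ = 8/1; p₀² − 78·q₀² = 64 − 78 = -14.
  k = 1: m = 8, d = 14, a = ⌊(8 + 8)/14⌋ = 1; p/q = (1·8 + 1)/(1·1 + 0) = 9/1; p² − 78·q² = 81 − 78 = 3.
  k = 2: m = 6, d = 3, a = ⌊(8 + 6)/3⌋ = 4; p/q = (4·9 + 8)/(4·1 + 1) = 44/5; p² − 78·q² = 1936 − 1950 = -14.
  k = 3: m = 6, d = 14, a = ⌊(8 + 6)/14⌋ = 1; p/q = (1·44 + 9)/(1·5 + 1) = 53/6; p² − 78·q² = 2809 − 2808 = 1.
  The first convergent with p² − 78·q² = 1 gives the fundamental solution (x₁, y₁) = (53, 6).
Step 2: Apply the recurrence (x_{n+1}, y_{n+1}) = (x₁x_n + 78y₁y_n, x₁y_n + y₁x_n) repeatedly.
  From (x_1, y_1) = (53, 6): x_2 = 53·53 + 78·6·6 = 5617; y_2 = 53·6 + 6·53 = 636.
  From (x_2, y_2) = (5617, 636): x_3 = 53·5617 + 78·6·636 = 595349; y_3 = 53·636 + 6·5617 = 67410.
  From (x_3, y_3) = (595349, 67410): x_4 = 53·595349 + 78·6·67410 = 63101377; y_4 = 53·67410 + 6·595349 = 7144824.
  From (x_4, y_4) = (63101377, 7144824): x_5 = 53·63101377 + 78·6·7144824 = 6688150613; y_5 = 53·7144824 + 6·63101377 = 757283934.
Step 3: Verify x_5² - 78·y_5² = 44731358622172275769 - 44731358622172275768 = 1 (should be 1). ✓

(x_1, y_1) = (53, 6); (x_5, y_5) = (6688150613, 757283934).


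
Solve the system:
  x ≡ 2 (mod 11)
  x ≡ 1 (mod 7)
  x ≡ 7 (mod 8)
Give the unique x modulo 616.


Moduli 11, 7, 8 are pairwise coprime; by CRT there is a unique solution modulo M = 11 · 7 · 8 = 616.
Solve pairwise, accumulating the modulus:
  Start with x ≡ 2 (mod 11).
  Combine with x ≡ 1 (mod 7): since gcd(11, 7) = 1, we get a unique residue mod 77.
    Write x = 2 + 11·t and substitute into x ≡ 1 (mod 7): 11·t ≡ 1 − 2 = -1 (mod 7).
    Reduce coefficients mod 7: 4·t ≡ 6 (mod 7).
    The inverse of 4 mod 7 is 2 (since 4·2 = 8 = 1·7 + 1), so t ≡ 2·6 = 12 ≡ 5 (mod 7).
    Then x = 2 + 11·5 = 57, valid modulo lcm(11, 7) = 77: x ≡ 57 (mod 77).
  Combine with x ≡ 7 (mod 8): since gcd(77, 8) = 1, we get a unique residue mod 616.
    Write x = 57 + 77·t and substitute into x ≡ 7 (mod 8): 77·t ≡ 7 − 57 = -50 (mod 8).
    Reduce coefficients mod 8: 5·t ≡ 6 (mod 8).
    The inverse of 5 mod 8 is 5 (since 5·5 = 25 = 3·8 + 1), so t ≡ 5·6 = 30 ≡ 6 (mod 8).
    Then x = 57 + 77·6 = 519, valid modulo lcm(77, 8) = 616: x ≡ 519 (mod 616).
Verify: 519 mod 11 = 2 ✓, 519 mod 7 = 1 ✓, 519 mod 8 = 7 ✓.

x ≡ 519 (mod 616).


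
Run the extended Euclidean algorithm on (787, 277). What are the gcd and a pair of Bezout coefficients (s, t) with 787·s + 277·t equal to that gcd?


Euclidean algorithm on (787, 277) — divide until remainder is 0:
  787 = 2 · 277 + 233
  277 = 1 · 233 + 44
  233 = 5 · 44 + 13
  44 = 3 · 13 + 5
  13 = 2 · 5 + 3
  5 = 1 · 3 + 2
  3 = 1 · 2 + 1
  2 = 2 · 1 + 0
gcd(787, 277) = 1.
Track Bezout coefficients alongside the remainders: start with r₀ = 787 = a·1 + b·0 (s = 1, t = 0) and r₁ = 277 = a·0 + b·1 (s = 0, t = 1); each new remainder r_{k+1} = r_{k-1} − q_k·r_k inherits s_{k+1} = s_{k-1} − q_k·s_k, t_{k+1} = t_{k-1} − q_k·t_k, so r_k = a·s_k + b·t_k at every step:
  q = 2: r = 233, s = 1 − 2·0 = 1, t = 0 − 2·1 = -2  (check: 787·1 + 277·(-2) = 233)
  q = 1: r = 44, s = 0 − 1·1 = -1, t = 1 − 1·(-2) = 3  (check: 787·(-1) + 277·3 = 44)
  q = 5: r = 13, s = 1 − 5·(-1) = 6, t = -2 − 5·3 = -17  (check: 787·6 + 277·(-17) = 13)
  q = 3: r = 5, s = -1 − 3·6 = -19, t = 3 − 3·(-17) = 54  (check: 787·(-19) + 277·54 = 5)
  q = 2: r = 3, s = 6 − 2·(-19) = 44, t = -17 − 2·54 = -125  (check: 787·44 + 277·(-125) = 3)
  q = 1: r = 2, s = -19 − 1·44 = -63, t = 54 − 1·(-125) = 179  (check: 787·(-63) + 277·179 = 2)
  q = 1: r = 1, s = 44 − 1·(-63) = 107, t = -125 − 1·179 = -304  (check: 787·107 + 277·(-304) = 1)
The row with r = 1 (the gcd) gives the Bezout coefficients s = 107, t = -304.
Result: 787 · (107) + 277 · (-304) = 1.

gcd(787, 277) = 1; s = 107, t = -304 (check: 787·107 + 277·(-304) = 1).


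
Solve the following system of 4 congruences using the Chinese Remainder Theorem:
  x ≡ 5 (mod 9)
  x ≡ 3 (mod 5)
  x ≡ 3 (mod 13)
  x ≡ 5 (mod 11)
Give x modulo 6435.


Product of moduli M = 9 · 5 · 13 · 11 = 6435.
Merge one congruence at a time:
  Start: x ≡ 5 (mod 9).
  Combine with x ≡ 3 (mod 5); new modulus lcm = 45.
    Write x = 5 + 9·t and substitute into x ≡ 3 (mod 5): 9·t ≡ 3 − 5 = -2 (mod 5).
    Reduce coefficients mod 5: 4·t ≡ 3 (mod 5).
    The inverse of 4 mod 5 is 4 (since 4·4 = 16 = 3·5 + 1), so t ≡ 4·3 = 12 ≡ 2 (mod 5).
    Then x = 5 + 9·2 = 23, valid modulo lcm(9, 5) = 45: x ≡ 23 (mod 45).
  Combine with x ≡ 3 (mod 13); new modulus lcm = 585.
    Write x = 23 + 45·t and substitute into x ≡ 3 (mod 13): 45·t ≡ 3 − 23 = -20 (mod 13).
    Reduce coefficients mod 13: 6·t ≡ 6 (mod 13).
    The inverse of 6 mod 13 is 11 (since 6·11 = 66 = 5·13 + 1), so t ≡ 11·6 = 66 ≡ 1 (mod 13).
    Then x = 23 + 45·1 = 68, valid modulo lcm(45, 13) = 585: x ≡ 68 (mod 585).
  Combine with x ≡ 5 (mod 11); new modulus lcm = 6435.
    Write x = 68 + 585·t and substitute into x ≡ 5 (mod 11): 585·t ≡ 5 − 68 = -63 (mod 11).
    Reduce coefficients mod 11: 2·t ≡ 3 (mod 11).
    The inverse of 2 mod 11 is 6 (since 2·6 = 12 = 1·11 + 1), so t ≡ 6·3 = 18 ≡ 7 (mod 11).
    Then x = 68 + 585·7 = 4163, valid modulo lcm(585, 11) = 6435: x ≡ 4163 (mod 6435).
Verify against each original: 4163 mod 9 = 5, 4163 mod 5 = 3, 4163 mod 13 = 3, 4163 mod 11 = 5.

x ≡ 4163 (mod 6435).


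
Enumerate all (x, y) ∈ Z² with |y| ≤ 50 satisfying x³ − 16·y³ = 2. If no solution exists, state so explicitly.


The equation is x³ - 16y³ = 2. For fixed y, x³ = 16·y³ + 2, so a solution requires the RHS to be a perfect cube.
Strategy: iterate y from -50 to 50, compute RHS = 16·y³ + 2, and check whether it is a (positive or negative) perfect cube.
Check small values of y:
  y = 0: RHS = 2 is not a perfect cube.
  y = 1: RHS = 18 is not a perfect cube.
  y = -1: RHS = -14 is not a perfect cube.
  y = 2: RHS = 130 is not a perfect cube.
  y = -2: RHS = -126 is not a perfect cube.
  y = 3: RHS = 434 is not a perfect cube.
  y = -3: RHS = -430 is not a perfect cube.
Continuing the search up to |y| = 50 finds no solutions either.
No (x, y) in the scanned range satisfies the equation.

No integer solutions with |y| ≤ 50.


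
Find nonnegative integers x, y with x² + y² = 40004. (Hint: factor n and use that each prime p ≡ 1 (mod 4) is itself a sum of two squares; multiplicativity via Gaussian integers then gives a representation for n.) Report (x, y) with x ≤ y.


Step 1: Factor n = 40004 = 2^2 · 73 · 137.
Step 2: Check the mod-4 condition on each prime factor: 2 = 2 (special); 73 ≡ 1 (mod 4), exponent 1; 137 ≡ 1 (mod 4), exponent 1.
All primes ≡ 3 (mod 4) appear to even exponent (or don't appear), so by the two-squares theorem n IS expressible as a sum of two squares.
Step 3: Build a representation. Group n = k² · m with k = 2 and m = 73 · 137 = 10001 (a product of primes ≡ 1 (mod 4)); a representation of m scales to one of n via (k·x)² + (k·y)² = k²(x² + y²). Each prime p ≡ 1 (mod 4) is itself a sum of two squares; find a² by testing p − a² for a perfect square:
  73: 73 − 1² = 72, 73 − 2² = 69, 73 − 3² = 64 = 8² ⇒ 73 = 3² + 8².
  137: 137 − 1² = 136, 137 − 2² = 133, 137 − 3² = 128, 137 − 4² = 121 = 11² ⇒ 137 = 4² + 11².
  Combine using the Brahmagupta–Fibonacci identity (a² + b²)(c² + d²) = (ac − bd)² + (ad + bc)² = (ac + bd)² + (ad − bc)²:
  73 · 137 = 10001: from (3² + 8²)(4² + 11²), take (3·4 − 8·11, 3·11 + 8·4) = (12 − 88, 33 + 32) = (-76, 65); dropping signs (only squares matter) gives (76, 65); check 76² + 65² = 5776 + 4225 = 10001 ✓.
  Scale by k = 2: (2·76, 2·65) = (152, 130).
Step 4: Order so x ≤ y and verify: 130² + 152² = 16900 + 23104 = 40004 = n. ✓

n = 40004 = 130² + 152² (one valid representation with x ≤ y).


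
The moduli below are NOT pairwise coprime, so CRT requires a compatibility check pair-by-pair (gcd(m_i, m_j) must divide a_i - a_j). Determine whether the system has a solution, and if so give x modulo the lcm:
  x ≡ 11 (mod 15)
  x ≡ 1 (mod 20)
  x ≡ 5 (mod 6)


Moduli 15, 20, 6 are not pairwise coprime, so CRT works modulo lcm(m_i) when all pairwise compatibility conditions hold.
Pairwise compatibility: gcd(m_i, m_j) must divide a_i - a_j for every pair.
Merge one congruence at a time:
  Start: x ≡ 11 (mod 15).
  Combine with x ≡ 1 (mod 20): gcd(15, 20) = 5; 1 - 11 = -10, which IS divisible by 5, so compatible.
    Write x = 11 + 15·t and substitute into x ≡ 1 (mod 20): 15·t ≡ 1 − 11 = -10 (mod 20).
    Divide the congruence (and modulus) by g = 5: 3·t ≡ -2 (mod 4).
    Reduce coefficients mod 4: 3·t ≡ 2 (mod 4).
    The inverse of 3 mod 4 is 3 (since 3·3 = 9 = 2·4 + 1), so t ≡ 3·2 = 6 ≡ 2 (mod 4).
    Then x = 11 + 15·2 = 41, valid modulo lcm(15, 20) = 60: x ≡ 41 (mod 60).
  Combine with x ≡ 5 (mod 6): gcd(60, 6) = 6; 5 - 41 = -36, which IS divisible by 6, so compatible.
    Write x = 41 + 60·t and substitute into x ≡ 5 (mod 6): 60·t ≡ 5 − 41 = -36 (mod 6).
    Divide the congruence (and modulus) by g = 6: 10·t ≡ -6 (mod 1).
    Modulo 1 every t works; take t = 0.
    Then x = 41 + 60·0 = 41, valid modulo lcm(60, 6) = 60: x ≡ 41 (mod 60).
Verify: 41 mod 15 = 11, 41 mod 20 = 1, 41 mod 6 = 5.

x ≡ 41 (mod 60).


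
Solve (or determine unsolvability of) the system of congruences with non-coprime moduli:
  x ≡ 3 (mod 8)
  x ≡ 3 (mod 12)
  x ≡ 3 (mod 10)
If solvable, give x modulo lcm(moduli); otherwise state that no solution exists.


Moduli 8, 12, 10 are not pairwise coprime, so CRT works modulo lcm(m_i) when all pairwise compatibility conditions hold.
Pairwise compatibility: gcd(m_i, m_j) must divide a_i - a_j for every pair.
Merge one congruence at a time:
  Start: x ≡ 3 (mod 8).
  Combine with x ≡ 3 (mod 12): gcd(8, 12) = 4; 3 - 3 = 0, which IS divisible by 4, so compatible.
    Write x = 3 + 8·t and substitute into x ≡ 3 (mod 12): 8·t ≡ 3 − 3 = 0 (mod 12).
    Divide the congruence (and modulus) by g = 4: 2·t ≡ 0 (mod 3).
    The inverse of 2 mod 3 is 2 (since 2·2 = 4 = 1·3 + 1), so t ≡ 2·0 = 0 ≡ 0 (mod 3).
    Then x = 3 + 8·0 = 3, valid modulo lcm(8, 12) = 24: x ≡ 3 (mod 24).
  Combine with x ≡ 3 (mod 10): gcd(24, 10) = 2; 3 - 3 = 0, which IS divisible by 2, so compatible.
    Write x = 3 + 24·t and substitute into x ≡ 3 (mod 10): 24·t ≡ 3 − 3 = 0 (mod 10).
    Divide the congruence (and modulus) by g = 2: 12·t ≡ 0 (mod 5).
    Reduce coefficients mod 5: 2·t ≡ 0 (mod 5).
    The inverse of 2 mod 5 is 3 (since 2·3 = 6 = 1·5 + 1), so t ≡ 3·0 = 0 ≡ 0 (mod 5).
    Then x = 3 + 24·0 = 3, valid modulo lcm(24, 10) = 120: x ≡ 3 (mod 120).
Verify: 3 mod 8 = 3, 3 mod 12 = 3, 3 mod 10 = 3.

x ≡ 3 (mod 120).


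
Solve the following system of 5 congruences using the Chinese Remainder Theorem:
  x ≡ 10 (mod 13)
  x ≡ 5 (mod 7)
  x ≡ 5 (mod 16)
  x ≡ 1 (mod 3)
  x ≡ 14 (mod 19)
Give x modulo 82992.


Product of moduli M = 13 · 7 · 16 · 3 · 19 = 82992.
Merge one congruence at a time:
  Start: x ≡ 10 (mod 13).
  Combine with x ≡ 5 (mod 7); new modulus lcm = 91.
    Write x = 10 + 13·t and substitute into x ≡ 5 (mod 7): 13·t ≡ 5 − 10 = -5 (mod 7).
    Reduce coefficients mod 7: 6·t ≡ 2 (mod 7).
    The inverse of 6 mod 7 is 6 (since 6·6 = 36 = 5·7 + 1), so t ≡ 6·2 = 12 ≡ 5 (mod 7).
    Then x = 10 + 13·5 = 75, valid modulo lcm(13, 7) = 91: x ≡ 75 (mod 91).
  Combine with x ≡ 5 (mod 16); new modulus lcm = 1456.
    Write x = 75 + 91·t and substitute into x ≡ 5 (mod 16): 91·t ≡ 5 − 75 = -70 (mod 16).
    Reduce coefficients mod 16: 11·t ≡ 10 (mod 16).
    The inverse of 11 mod 16 is 3 (since 11·3 = 33 = 2·16 + 1), so t ≡ 3·10 = 30 ≡ 14 (mod 16).
    Then x = 75 + 91·14 = 1349, valid modulo lcm(91, 16) = 1456: x ≡ 1349 (mod 1456).
  Combine with x ≡ 1 (mod 3); new modulus lcm = 4368.
    Write x = 1349 + 1456·t and substitute into x ≡ 1 (mod 3): 1456·t ≡ 1 − 1349 = -1348 (mod 3).
    Reduce coefficients mod 3: 1·t ≡ 2 (mod 3).
    So t ≡ 2 (mod 3).
    Then x = 1349 + 1456·2 = 4261, valid modulo lcm(1456, 3) = 4368: x ≡ 4261 (mod 4368).
  Combine with x ≡ 14 (mod 19); new modulus lcm = 82992.
    Write x = 4261 + 4368·t and substitute into x ≡ 14 (mod 19): 4368·t ≡ 14 − 4261 = -4247 (mod 19).
    Reduce coefficients mod 19: 17·t ≡ 9 (mod 19).
    The inverse of 17 mod 19 is 9 (since 17·9 = 153 = 8·19 + 1), so t ≡ 9·9 = 81 ≡ 5 (mod 19).
    Then x = 4261 + 4368·5 = 26101, valid modulo lcm(4368, 19) = 82992: x ≡ 26101 (mod 82992).
Verify against each original: 26101 mod 13 = 10, 26101 mod 7 = 5, 26101 mod 16 = 5, 26101 mod 3 = 1, 26101 mod 19 = 14.

x ≡ 26101 (mod 82992).


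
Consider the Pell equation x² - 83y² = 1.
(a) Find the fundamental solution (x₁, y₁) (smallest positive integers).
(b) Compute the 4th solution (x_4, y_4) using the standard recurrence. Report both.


Step 1: Find the fundamental solution (x₁, y₁) of x² - 83y² = 1.
  Expand √83 as a continued fraction. a₀ = ⌊√83⌋ = 9; iterate m_{k+1} = d_k·a_k − m_k, d_{k+1} = (83 − m_{k+1}²)/d_k, a_{k+1} = ⌊(a₀ + m_{k+1})/d_{k+1}⌋ (starting m₀ = 0, d₀ = 1), with convergents p_k = a_k·p_{k-1} + p_{k-2}, q_k = a_k·q_{k-1} + q_{k-2} (p₋₁ = 1, q₋₁ = 0):
  k = 0: a₀ = 9; p₀/q₀ = 9/1; p₀² − 83·q₀² = 81 − 83 = -2.
  k = 1: m = 9, d = 2, a = ⌊(9 + 9)/2⌋ = 9; p/q = (9·9 + 1)/(9·1 + 0) = 82/9; p² − 83·q² = 6724 − 6723 = 1.
  The first convergent with p² − 83·q² = 1 gives the fundamental solution (x₁, y₁) = (82, 9).
Step 2: Apply the recurrence (x_{n+1}, y_{n+1}) = (x₁x_n + 83y₁y_n, x₁y_n + y₁x_n) repeatedly.
  From (x_1, y_1) = (82, 9): x_2 = 82·82 + 83·9·9 = 13447; y_2 = 82·9 + 9·82 = 1476.
  From (x_2, y_2) = (13447, 1476): x_3 = 82·13447 + 83·9·1476 = 2205226; y_3 = 82·1476 + 9·13447 = 242055.
  From (x_3, y_3) = (2205226, 242055): x_4 = 82·2205226 + 83·9·242055 = 361643617; y_4 = 82·242055 + 9·2205226 = 39695544.
Step 3: Verify x_4² - 83·y_4² = 130786105716842689 - 130786105716842688 = 1 (should be 1). ✓

(x_1, y_1) = (82, 9); (x_4, y_4) = (361643617, 39695544).


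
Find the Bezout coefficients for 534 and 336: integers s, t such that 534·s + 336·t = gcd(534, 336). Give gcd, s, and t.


Euclidean algorithm on (534, 336) — divide until remainder is 0:
  534 = 1 · 336 + 198
  336 = 1 · 198 + 138
  198 = 1 · 138 + 60
  138 = 2 · 60 + 18
  60 = 3 · 18 + 6
  18 = 3 · 6 + 0
gcd(534, 336) = 6.
Track Bezout coefficients alongside the remainders: start with r₀ = 534 = a·1 + b·0 (s = 1, t = 0) and r₁ = 336 = a·0 + b·1 (s = 0, t = 1); each new remainder r_{k+1} = r_{k-1} − q_k·r_k inherits s_{k+1} = s_{k-1} − q_k·s_k, t_{k+1} = t_{k-1} − q_k·t_k, so r_k = a·s_k + b·t_k at every step:
  q = 1: r = 198, s = 1 − 1·0 = 1, t = 0 − 1·1 = -1  (check: 534·1 + 336·(-1) = 198)
  q = 1: r = 138, s = 0 − 1·1 = -1, t = 1 − 1·(-1) = 2  (check: 534·(-1) + 336·2 = 138)
  q = 1: r = 60, s = 1 − 1·(-1) = 2, t = -1 − 1·2 = -3  (check: 534·2 + 336·(-3) = 60)
  q = 2: r = 18, s = -1 − 2·2 = -5, t = 2 − 2·(-3) = 8  (check: 534·(-5) + 336·8 = 18)
  q = 3: r = 6, s = 2 − 3·(-5) = 17, t = -3 − 3·8 = -27  (check: 534·17 + 336·(-27) = 6)
The row with r = 6 (the gcd) gives the Bezout coefficients s = 17, t = -27.
Result: 534 · (17) + 336 · (-27) = 6.

gcd(534, 336) = 6; s = 17, t = -27 (check: 534·17 + 336·(-27) = 6).


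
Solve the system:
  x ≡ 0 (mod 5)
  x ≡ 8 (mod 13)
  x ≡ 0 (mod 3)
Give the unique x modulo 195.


Moduli 5, 13, 3 are pairwise coprime; by CRT there is a unique solution modulo M = 5 · 13 · 3 = 195.
Solve pairwise, accumulating the modulus:
  Start with x ≡ 0 (mod 5).
  Combine with x ≡ 8 (mod 13): since gcd(5, 13) = 1, we get a unique residue mod 65.
    Write x = 0 + 5·t and substitute into x ≡ 8 (mod 13): 5·t ≡ 8 − 0 = 8 (mod 13).
    The inverse of 5 mod 13 is 8 (since 5·8 = 40 = 3·13 + 1), so t ≡ 8·8 = 64 ≡ 12 (mod 13).
    Then x = 0 + 5·12 = 60, valid modulo lcm(5, 13) = 65: x ≡ 60 (mod 65).
  Combine with x ≡ 0 (mod 3): since gcd(65, 3) = 1, we get a unique residue mod 195.
    Write x = 60 + 65·t and substitute into x ≡ 0 (mod 3): 65·t ≡ 0 − 60 = -60 (mod 3).
    Reduce coefficients mod 3: 2·t ≡ 0 (mod 3).
    The inverse of 2 mod 3 is 2 (since 2·2 = 4 = 1·3 + 1), so t ≡ 2·0 = 0 ≡ 0 (mod 3).
    Then x = 60 + 65·0 = 60, valid modulo lcm(65, 3) = 195: x ≡ 60 (mod 195).
Verify: 60 mod 5 = 0 ✓, 60 mod 13 = 8 ✓, 60 mod 3 = 0 ✓.

x ≡ 60 (mod 195).


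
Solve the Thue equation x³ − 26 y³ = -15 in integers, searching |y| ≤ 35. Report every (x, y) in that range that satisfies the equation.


The equation is x³ - 26y³ = -15. For fixed y, x³ = 26·y³ − 15, so a solution requires the RHS to be a perfect cube.
Strategy: iterate y from -35 to 35, compute RHS = 26·y³ − 15, and check whether it is a (positive or negative) perfect cube.
Check small values of y:
  y = 0: RHS = -15 is not a perfect cube.
  y = 1: RHS = 11 is not a perfect cube.
  y = -1: RHS = -41 is not a perfect cube.
  y = 2: RHS = 193 is not a perfect cube.
  y = -2: RHS = -223 is not a perfect cube.
  y = 3: RHS = 687 is not a perfect cube.
  y = -3: RHS = -717 is not a perfect cube.
Continuing the search up to |y| = 35 finds no solutions either.
No (x, y) in the scanned range satisfies the equation.

No integer solutions with |y| ≤ 35.


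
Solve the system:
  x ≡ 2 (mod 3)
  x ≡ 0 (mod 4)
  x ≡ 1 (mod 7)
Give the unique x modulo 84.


Moduli 3, 4, 7 are pairwise coprime; by CRT there is a unique solution modulo M = 3 · 4 · 7 = 84.
Solve pairwise, accumulating the modulus:
  Start with x ≡ 2 (mod 3).
  Combine with x ≡ 0 (mod 4): since gcd(3, 4) = 1, we get a unique residue mod 12.
    Write x = 2 + 3·t and substitute into x ≡ 0 (mod 4): 3·t ≡ 0 − 2 = -2 (mod 4).
    Reduce coefficients mod 4: 3·t ≡ 2 (mod 4).
    The inverse of 3 mod 4 is 3 (since 3·3 = 9 = 2·4 + 1), so t ≡ 3·2 = 6 ≡ 2 (mod 4).
    Then x = 2 + 3·2 = 8, valid modulo lcm(3, 4) = 12: x ≡ 8 (mod 12).
  Combine with x ≡ 1 (mod 7): since gcd(12, 7) = 1, we get a unique residue mod 84.
    Write x = 8 + 12·t and substitute into x ≡ 1 (mod 7): 12·t ≡ 1 − 8 = -7 (mod 7).
    Reduce coefficients mod 7: 5·t ≡ 0 (mod 7).
    The inverse of 5 mod 7 is 3 (since 5·3 = 15 = 2·7 + 1), so t ≡ 3·0 = 0 ≡ 0 (mod 7).
    Then x = 8 + 12·0 = 8, valid modulo lcm(12, 7) = 84: x ≡ 8 (mod 84).
Verify: 8 mod 3 = 2 ✓, 8 mod 4 = 0 ✓, 8 mod 7 = 1 ✓.

x ≡ 8 (mod 84).


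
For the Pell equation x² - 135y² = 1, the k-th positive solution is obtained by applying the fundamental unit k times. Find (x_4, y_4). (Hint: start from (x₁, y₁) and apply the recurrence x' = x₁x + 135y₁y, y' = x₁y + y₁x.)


Step 1: Find the fundamental solution (x₁, y₁) of x² - 135y² = 1.
  Expand √135 as a continued fraction. a₀ = ⌊√135⌋ = 11; iterate m_{k+1} = d_k·a_k − m_k, d_{k+1} = (135 − m_{k+1}²)/d_k, a_{k+1} = ⌊(a₀ + m_{k+1})/d_{k+1}⌋ (starting m₀ = 0, d₀ = 1), with convergents p_k = a_k·p_{k-1} + p_{k-2}, q_k = a_k·q_{k-1} + q_{k-2} (p₋₁ = 1, q₋₁ = 0):
  k = 0: a₀ = 11; p₀/q₀ = 11/1; p₀² − 135·q₀² = 121 − 135 = -14.
  k = 1: m = 11, d = 14, a = ⌊(11 + 11)/14⌋ = 1; p/q = (1·11 + 1)/(1·1 + 0) = 12/1; p² − 135·q² = 144 − 135 = 9.
  k = 2: m = 3, d = 9, a = ⌊(11 + 3)/9⌋ = 1; p/q = (1·12 + 11)/(1·1 + 1) = 23/2; p² − 135·q² = 529 − 540 = -11.
  k = 3: m = 6, d = 11, a = ⌊(11 + 6)/11⌋ = 1; p/q = (1·23 + 12)/(1·2 + 1) = 35/3; p² − 135·q² = 1225 − 1215 = 10.
  k = 4: m = 5, d = 10, a = ⌊(11 + 5)/10⌋ = 1; p/q = (1·35 + 23)/(1·3 + 2) = 58/5; p² − 135·q² = 3364 − 3375 = -11.
  k = 5: m = 5, d = 11, a = ⌊(11 + 5)/11⌋ = 1; p/q = (1·58 + 35)/(1·5 + 3) = 93/8; p² − 135·q² = 8649 − 8640 = 9.
  k = 6: m = 6, d = 9, a = ⌊(11 + 6)/9⌋ = 1; p/q = (1·93 + 58)/(1·8 + 5) = 151/13; p² − 135·q² = 22801 − 22815 = -14.
  k = 7: m = 3, d = 14, a = ⌊(11 + 3)/14⌋ = 1; p/q = (1·151 + 93)/(1·13 + 8) = 244/21; p² − 135·q² = 59536 − 59535 = 1.
  The first convergent with p² − 135·q² = 1 gives the fundamental solution (x₁, y₁) = (244, 21).
Step 2: Apply the recurrence (x_{n+1}, y_{n+1}) = (x₁x_n + 135y₁y_n, x₁y_n + y₁x_n) repeatedly.
  From (x_1, y_1) = (244, 21): x_2 = 244·244 + 135·21·21 = 119071; y_2 = 244·21 + 21·244 = 10248.
  From (x_2, y_2) = (119071, 10248): x_3 = 244·119071 + 135·21·10248 = 58106404; y_3 = 244·10248 + 21·119071 = 5001003.
  From (x_3, y_3) = (58106404, 5001003): x_4 = 244·58106404 + 135·21·5001003 = 28355806081; y_4 = 244·5001003 + 21·58106404 = 2440479216.
Step 3: Verify x_4² - 135·y_4² = 804051738503276578561 - 804051738503276578560 = 1 (should be 1). ✓

(x_1, y_1) = (244, 21); (x_4, y_4) = (28355806081, 2440479216).


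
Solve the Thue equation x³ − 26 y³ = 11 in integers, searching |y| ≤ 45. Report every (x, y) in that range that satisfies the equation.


The equation is x³ - 26y³ = 11. For fixed y, x³ = 26·y³ + 11, so a solution requires the RHS to be a perfect cube.
Strategy: iterate y from -45 to 45, compute RHS = 26·y³ + 11, and check whether it is a (positive or negative) perfect cube.
Check small values of y:
  y = 0: RHS = 11 is not a perfect cube.
  y = 1: RHS = 37 is not a perfect cube.
  y = -1: RHS = -15 is not a perfect cube.
  y = 2: RHS = 219 is not a perfect cube.
  y = -2: RHS = -197 is not a perfect cube.
  y = 3: RHS = 713 is not a perfect cube.
  y = -3: RHS = -691 is not a perfect cube.
Continuing the search up to |y| = 45 finds no solutions either.
No (x, y) in the scanned range satisfies the equation.

No integer solutions with |y| ≤ 45.


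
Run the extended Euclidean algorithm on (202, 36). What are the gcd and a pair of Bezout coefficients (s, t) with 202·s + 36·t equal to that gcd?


Euclidean algorithm on (202, 36) — divide until remainder is 0:
  202 = 5 · 36 + 22
  36 = 1 · 22 + 14
  22 = 1 · 14 + 8
  14 = 1 · 8 + 6
  8 = 1 · 6 + 2
  6 = 3 · 2 + 0
gcd(202, 36) = 2.
Track Bezout coefficients alongside the remainders: start with r₀ = 202 = a·1 + b·0 (s = 1, t = 0) and r₁ = 36 = a·0 + b·1 (s = 0, t = 1); each new remainder r_{k+1} = r_{k-1} − q_k·r_k inherits s_{k+1} = s_{k-1} − q_k·s_k, t_{k+1} = t_{k-1} − q_k·t_k, so r_k = a·s_k + b·t_k at every step:
  q = 5: r = 22, s = 1 − 5·0 = 1, t = 0 − 5·1 = -5  (check: 202·1 + 36·(-5) = 22)
  q = 1: r = 14, s = 0 − 1·1 = -1, t = 1 − 1·(-5) = 6  (check: 202·(-1) + 36·6 = 14)
  q = 1: r = 8, s = 1 − 1·(-1) = 2, t = -5 − 1·6 = -11  (check: 202·2 + 36·(-11) = 8)
  q = 1: r = 6, s = -1 − 1·2 = -3, t = 6 − 1·(-11) = 17  (check: 202·(-3) + 36·17 = 6)
  q = 1: r = 2, s = 2 − 1·(-3) = 5, t = -11 − 1·17 = -28  (check: 202·5 + 36·(-28) = 2)
The row with r = 2 (the gcd) gives the Bezout coefficients s = 5, t = -28.
Result: 202 · (5) + 36 · (-28) = 2.

gcd(202, 36) = 2; s = 5, t = -28 (check: 202·5 + 36·(-28) = 2).


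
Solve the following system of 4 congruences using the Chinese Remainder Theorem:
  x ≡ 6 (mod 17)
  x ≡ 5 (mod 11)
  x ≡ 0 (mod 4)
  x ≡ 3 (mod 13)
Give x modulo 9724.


Product of moduli M = 17 · 11 · 4 · 13 = 9724.
Merge one congruence at a time:
  Start: x ≡ 6 (mod 17).
  Combine with x ≡ 5 (mod 11); new modulus lcm = 187.
    Write x = 6 + 17·t and substitute into x ≡ 5 (mod 11): 17·t ≡ 5 − 6 = -1 (mod 11).
    Reduce coefficients mod 11: 6·t ≡ 10 (mod 11).
    The inverse of 6 mod 11 is 2 (since 6·2 = 12 = 1·11 + 1), so t ≡ 2·10 = 20 ≡ 9 (mod 11).
    Then x = 6 + 17·9 = 159, valid modulo lcm(17, 11) = 187: x ≡ 159 (mod 187).
  Combine with x ≡ 0 (mod 4); new modulus lcm = 748.
    Write x = 159 + 187·t and substitute into x ≡ 0 (mod 4): 187·t ≡ 0 − 159 = -159 (mod 4).
    Reduce coefficients mod 4: 3·t ≡ 1 (mod 4).
    The inverse of 3 mod 4 is 3 (since 3·3 = 9 = 2·4 + 1), so t ≡ 3·1 = 3 ≡ 3 (mod 4).
    Then x = 159 + 187·3 = 720, valid modulo lcm(187, 4) = 748: x ≡ 720 (mod 748).
  Combine with x ≡ 3 (mod 13); new modulus lcm = 9724.
    Write x = 720 + 748·t and substitute into x ≡ 3 (mod 13): 748·t ≡ 3 − 720 = -717 (mod 13).
    Reduce coefficients mod 13: 7·t ≡ 11 (mod 13).
    The inverse of 7 mod 13 is 2 (since 7·2 = 14 = 1·13 + 1), so t ≡ 2·11 = 22 ≡ 9 (mod 13).
    Then x = 720 + 748·9 = 7452, valid modulo lcm(748, 13) = 9724: x ≡ 7452 (mod 9724).
Verify against each original: 7452 mod 17 = 6, 7452 mod 11 = 5, 7452 mod 4 = 0, 7452 mod 13 = 3.

x ≡ 7452 (mod 9724).


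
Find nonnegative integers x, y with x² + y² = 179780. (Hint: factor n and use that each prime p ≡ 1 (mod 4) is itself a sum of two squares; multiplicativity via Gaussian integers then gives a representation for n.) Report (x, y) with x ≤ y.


Step 1: Factor n = 179780 = 2^2 · 5 · 89 · 101.
Step 2: Check the mod-4 condition on each prime factor: 2 = 2 (special); 5 ≡ 1 (mod 4), exponent 1; 89 ≡ 1 (mod 4), exponent 1; 101 ≡ 1 (mod 4), exponent 1.
All primes ≡ 3 (mod 4) appear to even exponent (or don't appear), so by the two-squares theorem n IS expressible as a sum of two squares.
Step 3: Build a representation. Group n = k² · m with k = 2 and m = 5 · 89 · 101 = 44945 (a product of primes ≡ 1 (mod 4)); a representation of m scales to one of n via (k·x)² + (k·y)² = k²(x² + y²). Each prime p ≡ 1 (mod 4) is itself a sum of two squares; find a² by testing p − a² for a perfect square:
  5: 5 − 1² = 4 = 2² ⇒ 5 = 1² + 2².
  89: 89 − 1² = 88, 89 − 2² = 85, 89 − 3² = 80, 89 − 4² = 73, 89 − 5² = 64 = 8² ⇒ 89 = 5² + 8².
  101: 101 − 1² = 100 = 10² ⇒ 101 = 1² + 10².
  Combine using the Brahmagupta–Fibonacci identity (a² + b²)(c² + d²) = (ac − bd)² + (ad + bc)² = (ac + bd)² + (ad − bc)²:
  5 · 89 = 445: from (1² + 2²)(5² + 8²), take (1·5 − 2·8, 1·8 + 2·5) = (5 − 16, 8 + 10) = (-11, 18); dropping signs (only squares matter) gives (11, 18); check 11² + 18² = 121 + 324 = 445 ✓.
  445 · 101 = 44945: from (11² + 18²)(1² + 10²), take (11·1 − 18·10, 11·10 + 18·1) = (11 − 180, 110 + 18) = (-169, 128); dropping signs (only squares matter) gives (169, 128); check 169² + 128² = 28561 + 16384 = 44945 ✓.
  Scale by k = 2: (2·169, 2·128) = (338, 256).
Step 4: Order so x ≤ y and verify: 256² + 338² = 65536 + 114244 = 179780 = n. ✓

n = 179780 = 256² + 338² (one valid representation with x ≤ y).


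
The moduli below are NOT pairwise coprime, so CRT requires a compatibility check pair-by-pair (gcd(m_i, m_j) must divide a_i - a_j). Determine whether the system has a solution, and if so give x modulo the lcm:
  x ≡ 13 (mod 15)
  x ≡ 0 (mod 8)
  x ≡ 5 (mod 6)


Moduli 15, 8, 6 are not pairwise coprime, so CRT works modulo lcm(m_i) when all pairwise compatibility conditions hold.
Pairwise compatibility: gcd(m_i, m_j) must divide a_i - a_j for every pair.
Merge one congruence at a time:
  Start: x ≡ 13 (mod 15).
  Combine with x ≡ 0 (mod 8): gcd(15, 8) = 1; 0 - 13 = -13, which IS divisible by 1, so compatible.
    Write x = 13 + 15·t and substitute into x ≡ 0 (mod 8): 15·t ≡ 0 − 13 = -13 (mod 8).
    Reduce coefficients mod 8: 7·t ≡ 3 (mod 8).
    The inverse of 7 mod 8 is 7 (since 7·7 = 49 = 6·8 + 1), so t ≡ 7·3 = 21 ≡ 5 (mod 8).
    Then x = 13 + 15·5 = 88, valid modulo lcm(15, 8) = 120: x ≡ 88 (mod 120).
  Combine with x ≡ 5 (mod 6): gcd(120, 6) = 6, and 5 - 88 = -83 is NOT divisible by 6.
    ⇒ system is inconsistent (no integer solution).

No solution (the system is inconsistent).


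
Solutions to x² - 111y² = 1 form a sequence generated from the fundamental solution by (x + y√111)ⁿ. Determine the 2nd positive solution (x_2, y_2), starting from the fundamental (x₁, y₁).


Step 1: Find the fundamental solution (x₁, y₁) of x² - 111y² = 1.
  Expand √111 as a continued fraction. a₀ = ⌊√111⌋ = 10; iterate m_{k+1} = d_k·a_k − m_k, d_{k+1} = (111 − m_{k+1}²)/d_k, a_{k+1} = ⌊(a₀ + m_{k+1})/d_{k+1}⌋ (starting m₀ = 0, d₀ = 1), with convergents p_k = a_k·p_{k-1} + p_{k-2}, q_k = a_k·q_{k-1} + q_{k-2} (p₋₁ = 1, q₋₁ = 0):
  k = 0: a₀ = 10; p₀/q₀ = 10/1; p₀² − 111·q₀² = 100 − 111 = -11.
  k = 1: m = 10, d = 11, a = ⌊(10 + 10)/11⌋ = 1; p/q = (1·10 + 1)/(1·1 + 0) = 11/1; p² − 111·q² = 121 − 111 = 10.
  k = 2: m = 1, d = 10, a = ⌊(10 + 1)/10⌋ = 1; p/q = (1·11 + 10)/(1·1 + 1) = 21/2; p² − 111·q² = 441 − 444 = -3.
  k = 3: m = 9, d = 3, a = ⌊(10 + 9)/3⌋ = 6; p/q = (6·21 + 11)/(6·2 + 1) = 137/13; p² − 111·q² = 18769 − 18759 = 10.
  k = 4: m = 9, d = 10, a = ⌊(10 + 9)/10⌋ = 1; p/q = (1·137 + 21)/(1·13 + 2) = 158/15; p² − 111·q² = 24964 − 24975 = -11.
  k = 5: m = 1, d = 11, a = ⌊(10 + 1)/11⌋ = 1; p/q = (1·158 + 137)/(1·15 + 13) = 295/28; p² − 111·q² = 87025 − 87024 = 1.
  The first convergent with p² − 111·q² = 1 gives the fundamental solution (x₁, y₁) = (295, 28).
Step 2: Apply the recurrence (x_{n+1}, y_{n+1}) = (x₁x_n + 111y₁y_n, x₁y_n + y₁x_n) repeatedly.
  From (x_1, y_1) = (295, 28): x_2 = 295·295 + 111·28·28 = 174049; y_2 = 295·28 + 28·295 = 16520.
Step 3: Verify x_2² - 111·y_2² = 30293054401 - 30293054400 = 1 (should be 1). ✓

(x_1, y_1) = (295, 28); (x_2, y_2) = (174049, 16520).


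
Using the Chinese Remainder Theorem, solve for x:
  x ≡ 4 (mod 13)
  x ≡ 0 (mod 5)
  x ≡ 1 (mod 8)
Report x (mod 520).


Moduli 13, 5, 8 are pairwise coprime; by CRT there is a unique solution modulo M = 13 · 5 · 8 = 520.
Solve pairwise, accumulating the modulus:
  Start with x ≡ 4 (mod 13).
  Combine with x ≡ 0 (mod 5): since gcd(13, 5) = 1, we get a unique residue mod 65.
    Write x = 4 + 13·t and substitute into x ≡ 0 (mod 5): 13·t ≡ 0 − 4 = -4 (mod 5).
    Reduce coefficients mod 5: 3·t ≡ 1 (mod 5).
    The inverse of 3 mod 5 is 2 (since 3·2 = 6 = 1·5 + 1), so t ≡ 2·1 = 2 ≡ 2 (mod 5).
    Then x = 4 + 13·2 = 30, valid modulo lcm(13, 5) = 65: x ≡ 30 (mod 65).
  Combine with x ≡ 1 (mod 8): since gcd(65, 8) = 1, we get a unique residue mod 520.
    Write x = 30 + 65·t and substitute into x ≡ 1 (mod 8): 65·t ≡ 1 − 30 = -29 (mod 8).
    Reduce coefficients mod 8: 1·t ≡ 3 (mod 8).
    So t ≡ 3 (mod 8).
    Then x = 30 + 65·3 = 225, valid modulo lcm(65, 8) = 520: x ≡ 225 (mod 520).
Verify: 225 mod 13 = 4 ✓, 225 mod 5 = 0 ✓, 225 mod 8 = 1 ✓.

x ≡ 225 (mod 520).


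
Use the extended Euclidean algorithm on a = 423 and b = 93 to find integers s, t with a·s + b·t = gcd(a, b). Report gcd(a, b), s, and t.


Euclidean algorithm on (423, 93) — divide until remainder is 0:
  423 = 4 · 93 + 51
  93 = 1 · 51 + 42
  51 = 1 · 42 + 9
  42 = 4 · 9 + 6
  9 = 1 · 6 + 3
  6 = 2 · 3 + 0
gcd(423, 93) = 3.
Track Bezout coefficients alongside the remainders: start with r₀ = 423 = a·1 + b·0 (s = 1, t = 0) and r₁ = 93 = a·0 + b·1 (s = 0, t = 1); each new remainder r_{k+1} = r_{k-1} − q_k·r_k inherits s_{k+1} = s_{k-1} − q_k·s_k, t_{k+1} = t_{k-1} − q_k·t_k, so r_k = a·s_k + b·t_k at every step:
  q = 4: r = 51, s = 1 − 4·0 = 1, t = 0 − 4·1 = -4  (check: 423·1 + 93·(-4) = 51)
  q = 1: r = 42, s = 0 − 1·1 = -1, t = 1 − 1·(-4) = 5  (check: 423·(-1) + 93·5 = 42)
  q = 1: r = 9, s = 1 − 1·(-1) = 2, t = -4 − 1·5 = -9  (check: 423·2 + 93·(-9) = 9)
  q = 4: r = 6, s = -1 − 4·2 = -9, t = 5 − 4·(-9) = 41  (check: 423·(-9) + 93·41 = 6)
  q = 1: r = 3, s = 2 − 1·(-9) = 11, t = -9 − 1·41 = -50  (check: 423·11 + 93·(-50) = 3)
The row with r = 3 (the gcd) gives the Bezout coefficients s = 11, t = -50.
Result: 423 · (11) + 93 · (-50) = 3.

gcd(423, 93) = 3; s = 11, t = -50 (check: 423·11 + 93·(-50) = 3).


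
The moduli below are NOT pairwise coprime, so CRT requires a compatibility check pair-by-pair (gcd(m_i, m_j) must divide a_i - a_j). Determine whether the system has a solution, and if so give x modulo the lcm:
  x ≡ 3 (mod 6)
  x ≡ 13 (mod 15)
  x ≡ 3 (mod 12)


Moduli 6, 15, 12 are not pairwise coprime, so CRT works modulo lcm(m_i) when all pairwise compatibility conditions hold.
Pairwise compatibility: gcd(m_i, m_j) must divide a_i - a_j for every pair.
Merge one congruence at a time:
  Start: x ≡ 3 (mod 6).
  Combine with x ≡ 13 (mod 15): gcd(6, 15) = 3, and 13 - 3 = 10 is NOT divisible by 3.
    ⇒ system is inconsistent (no integer solution).

No solution (the system is inconsistent).


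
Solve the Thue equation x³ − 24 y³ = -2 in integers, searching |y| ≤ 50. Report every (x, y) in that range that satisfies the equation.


The equation is x³ - 24y³ = -2. For fixed y, x³ = 24·y³ − 2, so a solution requires the RHS to be a perfect cube.
Strategy: iterate y from -50 to 50, compute RHS = 24·y³ − 2, and check whether it is a (positive or negative) perfect cube.
Check small values of y:
  y = 0: RHS = -2 is not a perfect cube.
  y = 1: RHS = 22 is not a perfect cube.
  y = -1: RHS = -26 is not a perfect cube.
  y = 2: RHS = 190 is not a perfect cube.
  y = -2: RHS = -194 is not a perfect cube.
  y = 3: RHS = 646 is not a perfect cube.
  y = -3: RHS = -650 is not a perfect cube.
Continuing the search up to |y| = 50 finds no solutions either.
No (x, y) in the scanned range satisfies the equation.

No integer solutions with |y| ≤ 50.
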